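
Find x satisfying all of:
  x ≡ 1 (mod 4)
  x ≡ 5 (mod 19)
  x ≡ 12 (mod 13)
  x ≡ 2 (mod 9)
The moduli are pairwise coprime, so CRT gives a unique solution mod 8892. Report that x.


Product of moduli M = 4 · 19 · 13 · 9 = 8892.
Merge one congruence at a time:
  Start: x ≡ 1 (mod 4).
  Combine with x ≡ 5 (mod 19); new modulus lcm = 76.
    Write x = 1 + 4·t and substitute into x ≡ 5 (mod 19): 4·t ≡ 5 − 1 = 4 (mod 19).
    The inverse of 4 mod 19 is 5 (since 4·5 = 20 = 1·19 + 1), so t ≡ 5·4 = 20 ≡ 1 (mod 19).
    Then x = 1 + 4·1 = 5, valid modulo lcm(4, 19) = 76: x ≡ 5 (mod 76).
  Combine with x ≡ 12 (mod 13); new modulus lcm = 988.
    Write x = 5 + 76·t and substitute into x ≡ 12 (mod 13): 76·t ≡ 12 − 5 = 7 (mod 13).
    Reduce coefficients mod 13: 11·t ≡ 7 (mod 13).
    The inverse of 11 mod 13 is 6 (since 11·6 = 66 = 5·13 + 1), so t ≡ 6·7 = 42 ≡ 3 (mod 13).
    Then x = 5 + 76·3 = 233, valid modulo lcm(76, 13) = 988: x ≡ 233 (mod 988).
  Combine with x ≡ 2 (mod 9); new modulus lcm = 8892.
    Write x = 233 + 988·t and substitute into x ≡ 2 (mod 9): 988·t ≡ 2 − 233 = -231 (mod 9).
    Reduce coefficients mod 9: 7·t ≡ 3 (mod 9).
    The inverse of 7 mod 9 is 4 (since 7·4 = 28 = 3·9 + 1), so t ≡ 4·3 = 12 ≡ 3 (mod 9).
    Then x = 233 + 988·3 = 3197, valid modulo lcm(988, 9) = 8892: x ≡ 3197 (mod 8892).
Verify against each original: 3197 mod 4 = 1, 3197 mod 19 = 5, 3197 mod 13 = 12, 3197 mod 9 = 2.

x ≡ 3197 (mod 8892).


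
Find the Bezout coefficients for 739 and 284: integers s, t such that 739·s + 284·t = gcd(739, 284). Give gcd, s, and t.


Euclidean algorithm on (739, 284) — divide until remainder is 0:
  739 = 2 · 284 + 171
  284 = 1 · 171 + 113
  171 = 1 · 113 + 58
  113 = 1 · 58 + 55
  58 = 1 · 55 + 3
  55 = 18 · 3 + 1
  3 = 3 · 1 + 0
gcd(739, 284) = 1.
Track Bezout coefficients alongside the remainders: start with r₀ = 739 = a·1 + b·0 (s = 1, t = 0) and r₁ = 284 = a·0 + b·1 (s = 0, t = 1); each new remainder r_{k+1} = r_{k-1} − q_k·r_k inherits s_{k+1} = s_{k-1} − q_k·s_k, t_{k+1} = t_{k-1} − q_k·t_k, so r_k = a·s_k + b·t_k at every step:
  q = 2: r = 171, s = 1 − 2·0 = 1, t = 0 − 2·1 = -2  (check: 739·1 + 284·(-2) = 171)
  q = 1: r = 113, s = 0 − 1·1 = -1, t = 1 − 1·(-2) = 3  (check: 739·(-1) + 284·3 = 113)
  q = 1: r = 58, s = 1 − 1·(-1) = 2, t = -2 − 1·3 = -5  (check: 739·2 + 284·(-5) = 58)
  q = 1: r = 55, s = -1 − 1·2 = -3, t = 3 − 1·(-5) = 8  (check: 739·(-3) + 284·8 = 55)
  q = 1: r = 3, s = 2 − 1·(-3) = 5, t = -5 − 1·8 = -13  (check: 739·5 + 284·(-13) = 3)
  q = 18: r = 1, s = -3 − 18·5 = -93, t = 8 − 18·(-13) = 242  (check: 739·(-93) + 284·242 = 1)
The row with r = 1 (the gcd) gives the Bezout coefficients s = -93, t = 242.
Result: 739 · (-93) + 284 · (242) = 1.

gcd(739, 284) = 1; s = -93, t = 242 (check: 739·(-93) + 284·242 = 1).


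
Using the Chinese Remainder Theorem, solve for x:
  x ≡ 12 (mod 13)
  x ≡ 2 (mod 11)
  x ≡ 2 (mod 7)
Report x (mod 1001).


Moduli 13, 11, 7 are pairwise coprime; by CRT there is a unique solution modulo M = 13 · 11 · 7 = 1001.
Solve pairwise, accumulating the modulus:
  Start with x ≡ 12 (mod 13).
  Combine with x ≡ 2 (mod 11): since gcd(13, 11) = 1, we get a unique residue mod 143.
    Write x = 12 + 13·t and substitute into x ≡ 2 (mod 11): 13·t ≡ 2 − 12 = -10 (mod 11).
    Reduce coefficients mod 11: 2·t ≡ 1 (mod 11).
    The inverse of 2 mod 11 is 6 (since 2·6 = 12 = 1·11 + 1), so t ≡ 6·1 = 6 ≡ 6 (mod 11).
    Then x = 12 + 13·6 = 90, valid modulo lcm(13, 11) = 143: x ≡ 90 (mod 143).
  Combine with x ≡ 2 (mod 7): since gcd(143, 7) = 1, we get a unique residue mod 1001.
    Write x = 90 + 143·t and substitute into x ≡ 2 (mod 7): 143·t ≡ 2 − 90 = -88 (mod 7).
    Reduce coefficients mod 7: 3·t ≡ 3 (mod 7).
    The inverse of 3 mod 7 is 5 (since 3·5 = 15 = 2·7 + 1), so t ≡ 5·3 = 15 ≡ 1 (mod 7).
    Then x = 90 + 143·1 = 233, valid modulo lcm(143, 7) = 1001: x ≡ 233 (mod 1001).
Verify: 233 mod 13 = 12 ✓, 233 mod 11 = 2 ✓, 233 mod 7 = 2 ✓.

x ≡ 233 (mod 1001).


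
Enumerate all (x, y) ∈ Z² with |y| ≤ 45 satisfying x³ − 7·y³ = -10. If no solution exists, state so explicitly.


The equation is x³ - 7y³ = -10. For fixed y, x³ = 7·y³ − 10, so a solution requires the RHS to be a perfect cube.
Strategy: iterate y from -45 to 45, compute RHS = 7·y³ − 10, and check whether it is a (positive or negative) perfect cube.
Check small values of y:
  y = 0: RHS = -10 is not a perfect cube.
  y = 1: RHS = -3 is not a perfect cube.
  y = -1: RHS = -17 is not a perfect cube.
  y = 2: RHS = 46 is not a perfect cube.
  y = -2: RHS = -66 is not a perfect cube.
  y = 3: RHS = 179 is not a perfect cube.
  y = -3: RHS = -199 is not a perfect cube.
Continuing the search up to |y| = 45 finds no solutions either.
No (x, y) in the scanned range satisfies the equation.

No integer solutions with |y| ≤ 45.


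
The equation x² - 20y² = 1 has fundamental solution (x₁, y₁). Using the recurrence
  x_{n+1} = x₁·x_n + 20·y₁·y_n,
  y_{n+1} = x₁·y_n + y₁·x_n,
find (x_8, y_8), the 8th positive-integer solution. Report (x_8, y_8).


Step 1: Find the fundamental solution (x₁, y₁) of x² - 20y² = 1.
  Expand √20 as a continued fraction. a₀ = ⌊√20⌋ = 4; iterate m_{k+1} = d_k·a_k − m_k, d_{k+1} = (20 − m_{k+1}²)/d_k, a_{k+1} = ⌊(a₀ + m_{k+1})/d_{k+1}⌋ (starting m₀ = 0, d₀ = 1), with convergents p_k = a_k·p_{k-1} + p_{k-2}, q_k = a_k·q_{k-1} + q_{k-2} (p₋₁ = 1, q₋₁ = 0):
  k = 0: a₀ = 4; p₀/q₀ = 4/1; p₀² − 20·q₀² = 16 − 20 = -4.
  k = 1: m = 4, d = 4, a = ⌊(4 + 4)/4⌋ = 2; p/q = (2·4 + 1)/(2·1 + 0) = 9/2; p² − 20·q² = 81 − 80 = 1.
  The first convergent with p² − 20·q² = 1 gives the fundamental solution (x₁, y₁) = (9, 2).
Step 2: Apply the recurrence (x_{n+1}, y_{n+1}) = (x₁x_n + 20y₁y_n, x₁y_n + y₁x_n) repeatedly.
  From (x_1, y_1) = (9, 2): x_2 = 9·9 + 20·2·2 = 161; y_2 = 9·2 + 2·9 = 36.
  From (x_2, y_2) = (161, 36): x_3 = 9·161 + 20·2·36 = 2889; y_3 = 9·36 + 2·161 = 646.
  From (x_3, y_3) = (2889, 646): x_4 = 9·2889 + 20·2·646 = 51841; y_4 = 9·646 + 2·2889 = 11592.
  From (x_4, y_4) = (51841, 11592): x_5 = 9·51841 + 20·2·11592 = 930249; y_5 = 9·11592 + 2·51841 = 208010.
  From (x_5, y_5) = (930249, 208010): x_6 = 9·930249 + 20·2·208010 = 16692641; y_6 = 9·208010 + 2·930249 = 3732588.
  From (x_6, y_6) = (16692641, 3732588): x_7 = 9·16692641 + 20·2·3732588 = 299537289; y_7 = 9·3732588 + 2·16692641 = 66978574.
  From (x_7, y_7) = (299537289, 66978574): x_8 = 9·299537289 + 20·2·66978574 = 5374978561; y_8 = 9·66978574 + 2·299537289 = 1201881744.
Step 3: Verify x_8² - 20·y_8² = 28890394531209630721 - 28890394531209630720 = 1 (should be 1). ✓

(x_1, y_1) = (9, 2); (x_8, y_8) = (5374978561, 1201881744).


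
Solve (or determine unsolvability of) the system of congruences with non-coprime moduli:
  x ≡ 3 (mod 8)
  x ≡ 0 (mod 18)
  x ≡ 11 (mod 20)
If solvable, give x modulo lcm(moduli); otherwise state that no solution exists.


Moduli 8, 18, 20 are not pairwise coprime, so CRT works modulo lcm(m_i) when all pairwise compatibility conditions hold.
Pairwise compatibility: gcd(m_i, m_j) must divide a_i - a_j for every pair.
Merge one congruence at a time:
  Start: x ≡ 3 (mod 8).
  Combine with x ≡ 0 (mod 18): gcd(8, 18) = 2, and 0 - 3 = -3 is NOT divisible by 2.
    ⇒ system is inconsistent (no integer solution).

No solution (the system is inconsistent).


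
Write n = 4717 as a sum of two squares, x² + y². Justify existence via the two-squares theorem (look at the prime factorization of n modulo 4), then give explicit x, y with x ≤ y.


Step 1: Factor n = 4717 = 53 · 89.
Step 2: Check the mod-4 condition on each prime factor: 53 ≡ 1 (mod 4), exponent 1; 89 ≡ 1 (mod 4), exponent 1.
All primes ≡ 3 (mod 4) appear to even exponent (or don't appear), so by the two-squares theorem n IS expressible as a sum of two squares.
Step 3: Build a representation. Here n = 53 · 89 is a product of primes ≡ 1 (mod 4). Each prime p ≡ 1 (mod 4) is itself a sum of two squares; find a² by testing p − a² for a perfect square:
  53: 53 − 1² = 52, 53 − 2² = 49 = 7² ⇒ 53 = 2² + 7².
  89: 89 − 1² = 88, 89 − 2² = 85, 89 − 3² = 80, 89 − 4² = 73, 89 − 5² = 64 = 8² ⇒ 89 = 5² + 8².
  Combine using the Brahmagupta–Fibonacci identity (a² + b²)(c² + d²) = (ac − bd)² + (ad + bc)² = (ac + bd)² + (ad − bc)²:
  53 · 89 = 4717: from (2² + 7²)(5² + 8²), take (2·5 − 7·8, 2·8 + 7·5) = (10 − 56, 16 + 35) = (-46, 51); dropping signs (only squares matter) gives (46, 51); check 46² + 51² = 2116 + 2601 = 4717 ✓.
Step 4: Order so x ≤ y and verify: 46² + 51² = 2116 + 2601 = 4717 = n. ✓

n = 4717 = 46² + 51² (one valid representation with x ≤ y).


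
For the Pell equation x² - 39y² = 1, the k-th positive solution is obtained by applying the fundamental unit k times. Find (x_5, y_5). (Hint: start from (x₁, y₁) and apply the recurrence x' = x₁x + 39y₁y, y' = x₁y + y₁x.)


Step 1: Find the fundamental solution (x₁, y₁) of x² - 39y² = 1.
  Expand √39 as a continued fraction. a₀ = ⌊√39⌋ = 6; iterate m_{k+1} = d_k·a_k − m_k, d_{k+1} = (39 − m_{k+1}²)/d_k, a_{k+1} = ⌊(a₀ + m_{k+1})/d_{k+1}⌋ (starting m₀ = 0, d₀ = 1), with convergents p_k = a_k·p_{k-1} + p_{k-2}, q_k = a_k·q_{k-1} + q_{k-2} (p₋₁ = 1, q₋₁ = 0):
  k = 0: a₀ = 6; p₀/q₀ = 6/1; p₀² − 39·q₀² = 36 − 39 = -3.
  k = 1: m = 6, d = 3, a = ⌊(6 + 6)/3⌋ = 4; p/q = (4·6 + 1)/(4·1 + 0) = 25/4; p² − 39·q² = 625 − 624 = 1.
  The first convergent with p² − 39·q² = 1 gives the fundamental solution (x₁, y₁) = (25, 4).
Step 2: Apply the recurrence (x_{n+1}, y_{n+1}) = (x₁x_n + 39y₁y_n, x₁y_n + y₁x_n) repeatedly.
  From (x_1, y_1) = (25, 4): x_2 = 25·25 + 39·4·4 = 1249; y_2 = 25·4 + 4·25 = 200.
  From (x_2, y_2) = (1249, 200): x_3 = 25·1249 + 39·4·200 = 62425; y_3 = 25·200 + 4·1249 = 9996.
  From (x_3, y_3) = (62425, 9996): x_4 = 25·62425 + 39·4·9996 = 3120001; y_4 = 25·9996 + 4·62425 = 499600.
  From (x_4, y_4) = (3120001, 499600): x_5 = 25·3120001 + 39·4·499600 = 155937625; y_5 = 25·499600 + 4·3120001 = 24970004.
Step 3: Verify x_5² - 39·y_5² = 24316542890640625 - 24316542890640624 = 1 (should be 1). ✓

(x_1, y_1) = (25, 4); (x_5, y_5) = (155937625, 24970004).


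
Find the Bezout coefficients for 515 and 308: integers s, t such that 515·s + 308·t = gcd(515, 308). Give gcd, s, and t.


Euclidean algorithm on (515, 308) — divide until remainder is 0:
  515 = 1 · 308 + 207
  308 = 1 · 207 + 101
  207 = 2 · 101 + 5
  101 = 20 · 5 + 1
  5 = 5 · 1 + 0
gcd(515, 308) = 1.
Track Bezout coefficients alongside the remainders: start with r₀ = 515 = a·1 + b·0 (s = 1, t = 0) and r₁ = 308 = a·0 + b·1 (s = 0, t = 1); each new remainder r_{k+1} = r_{k-1} − q_k·r_k inherits s_{k+1} = s_{k-1} − q_k·s_k, t_{k+1} = t_{k-1} − q_k·t_k, so r_k = a·s_k + b·t_k at every step:
  q = 1: r = 207, s = 1 − 1·0 = 1, t = 0 − 1·1 = -1  (check: 515·1 + 308·(-1) = 207)
  q = 1: r = 101, s = 0 − 1·1 = -1, t = 1 − 1·(-1) = 2  (check: 515·(-1) + 308·2 = 101)
  q = 2: r = 5, s = 1 − 2·(-1) = 3, t = -1 − 2·2 = -5  (check: 515·3 + 308·(-5) = 5)
  q = 20: r = 1, s = -1 − 20·3 = -61, t = 2 − 20·(-5) = 102  (check: 515·(-61) + 308·102 = 1)
The row with r = 1 (the gcd) gives the Bezout coefficients s = -61, t = 102.
Result: 515 · (-61) + 308 · (102) = 1.

gcd(515, 308) = 1; s = -61, t = 102 (check: 515·(-61) + 308·102 = 1).


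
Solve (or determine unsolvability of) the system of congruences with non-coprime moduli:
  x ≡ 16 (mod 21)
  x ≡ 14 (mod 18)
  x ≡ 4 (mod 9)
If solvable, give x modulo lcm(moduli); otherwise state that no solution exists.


Moduli 21, 18, 9 are not pairwise coprime, so CRT works modulo lcm(m_i) when all pairwise compatibility conditions hold.
Pairwise compatibility: gcd(m_i, m_j) must divide a_i - a_j for every pair.
Merge one congruence at a time:
  Start: x ≡ 16 (mod 21).
  Combine with x ≡ 14 (mod 18): gcd(21, 18) = 3, and 14 - 16 = -2 is NOT divisible by 3.
    ⇒ system is inconsistent (no integer solution).

No solution (the system is inconsistent).


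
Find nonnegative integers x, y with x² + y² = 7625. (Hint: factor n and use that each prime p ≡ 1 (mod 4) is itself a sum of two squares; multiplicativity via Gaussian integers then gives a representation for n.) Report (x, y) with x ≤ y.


Step 1: Factor n = 7625 = 5^3 · 61.
Step 2: Check the mod-4 condition on each prime factor: 5 ≡ 1 (mod 4), exponent 3; 61 ≡ 1 (mod 4), exponent 1.
All primes ≡ 3 (mod 4) appear to even exponent (or don't appear), so by the two-squares theorem n IS expressible as a sum of two squares.
Step 3: Build a representation. Group n = k² · m with k = 5 and m = 5 · 61 = 305 (a product of primes ≡ 1 (mod 4)); a representation of m scales to one of n via (k·x)² + (k·y)² = k²(x² + y²). Each prime p ≡ 1 (mod 4) is itself a sum of two squares; find a² by testing p − a² for a perfect square:
  5: 5 − 1² = 4 = 2² ⇒ 5 = 1² + 2².
  61: 61 − 1² = 60, 61 − 2² = 57, 61 − 3² = 52, 61 − 4² = 45, 61 − 5² = 36 = 6² ⇒ 61 = 5² + 6².
  Combine using the Brahmagupta–Fibonacci identity (a² + b²)(c² + d²) = (ac − bd)² + (ad + bc)² = (ac + bd)² + (ad − bc)²:
  5 · 61 = 305: from (1² + 2²)(5² + 6²), take (1·5 − 2·6, 1·6 + 2·5) = (5 − 12, 6 + 10) = (-7, 16); dropping signs (only squares matter) gives (7, 16); check 7² + 16² = 49 + 256 = 305 ✓.
  Scale by k = 5: (5·7, 5·16) = (35, 80).
Step 4: Order so x ≤ y and verify: 35² + 80² = 1225 + 6400 = 7625 = n. ✓

n = 7625 = 35² + 80² (one valid representation with x ≤ y).


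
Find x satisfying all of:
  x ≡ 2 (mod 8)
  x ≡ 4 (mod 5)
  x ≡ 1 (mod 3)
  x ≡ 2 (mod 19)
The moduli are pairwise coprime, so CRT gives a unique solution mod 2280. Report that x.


Product of moduli M = 8 · 5 · 3 · 19 = 2280.
Merge one congruence at a time:
  Start: x ≡ 2 (mod 8).
  Combine with x ≡ 4 (mod 5); new modulus lcm = 40.
    Write x = 2 + 8·t and substitute into x ≡ 4 (mod 5): 8·t ≡ 4 − 2 = 2 (mod 5).
    Reduce coefficients mod 5: 3·t ≡ 2 (mod 5).
    The inverse of 3 mod 5 is 2 (since 3·2 = 6 = 1·5 + 1), so t ≡ 2·2 = 4 ≡ 4 (mod 5).
    Then x = 2 + 8·4 = 34, valid modulo lcm(8, 5) = 40: x ≡ 34 (mod 40).
  Combine with x ≡ 1 (mod 3); new modulus lcm = 120.
    Write x = 34 + 40·t and substitute into x ≡ 1 (mod 3): 40·t ≡ 1 − 34 = -33 (mod 3).
    Reduce coefficients mod 3: 1·t ≡ 0 (mod 3).
    So t ≡ 0 (mod 3).
    Then x = 34 + 40·0 = 34, valid modulo lcm(40, 3) = 120: x ≡ 34 (mod 120).
  Combine with x ≡ 2 (mod 19); new modulus lcm = 2280.
    Write x = 34 + 120·t and substitute into x ≡ 2 (mod 19): 120·t ≡ 2 − 34 = -32 (mod 19).
    Reduce coefficients mod 19: 6·t ≡ 6 (mod 19).
    The inverse of 6 mod 19 is 16 (since 6·16 = 96 = 5·19 + 1), so t ≡ 16·6 = 96 ≡ 1 (mod 19).
    Then x = 34 + 120·1 = 154, valid modulo lcm(120, 19) = 2280: x ≡ 154 (mod 2280).
Verify against each original: 154 mod 8 = 2, 154 mod 5 = 4, 154 mod 3 = 1, 154 mod 19 = 2.

x ≡ 154 (mod 2280).


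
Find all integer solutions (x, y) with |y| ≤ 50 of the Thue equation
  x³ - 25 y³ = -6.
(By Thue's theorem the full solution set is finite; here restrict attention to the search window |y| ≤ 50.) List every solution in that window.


The equation is x³ - 25y³ = -6. For fixed y, x³ = 25·y³ − 6, so a solution requires the RHS to be a perfect cube.
Strategy: iterate y from -50 to 50, compute RHS = 25·y³ − 6, and check whether it is a (positive or negative) perfect cube.
Check small values of y:
  y = 0: RHS = -6 is not a perfect cube.
  y = 1: RHS = 19 is not a perfect cube.
  y = -1: RHS = -31 is not a perfect cube.
  y = 2: RHS = 194 is not a perfect cube.
  y = -2: RHS = -206 is not a perfect cube.
  y = 3: RHS = 669 is not a perfect cube.
  y = -3: RHS = -681 is not a perfect cube.
Continuing the search up to |y| = 50 finds no solutions either.
No (x, y) in the scanned range satisfies the equation.

No integer solutions with |y| ≤ 50.


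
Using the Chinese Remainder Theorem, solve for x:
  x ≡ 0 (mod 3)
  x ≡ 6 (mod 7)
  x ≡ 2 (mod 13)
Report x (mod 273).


Moduli 3, 7, 13 are pairwise coprime; by CRT there is a unique solution modulo M = 3 · 7 · 13 = 273.
Solve pairwise, accumulating the modulus:
  Start with x ≡ 0 (mod 3).
  Combine with x ≡ 6 (mod 7): since gcd(3, 7) = 1, we get a unique residue mod 21.
    Write x = 0 + 3·t and substitute into x ≡ 6 (mod 7): 3·t ≡ 6 − 0 = 6 (mod 7).
    The inverse of 3 mod 7 is 5 (since 3·5 = 15 = 2·7 + 1), so t ≡ 5·6 = 30 ≡ 2 (mod 7).
    Then x = 0 + 3·2 = 6, valid modulo lcm(3, 7) = 21: x ≡ 6 (mod 21).
  Combine with x ≡ 2 (mod 13): since gcd(21, 13) = 1, we get a unique residue mod 273.
    Write x = 6 + 21·t and substitute into x ≡ 2 (mod 13): 21·t ≡ 2 − 6 = -4 (mod 13).
    Reduce coefficients mod 13: 8·t ≡ 9 (mod 13).
    The inverse of 8 mod 13 is 5 (since 8·5 = 40 = 3·13 + 1), so t ≡ 5·9 = 45 ≡ 6 (mod 13).
    Then x = 6 + 21·6 = 132, valid modulo lcm(21, 13) = 273: x ≡ 132 (mod 273).
Verify: 132 mod 3 = 0 ✓, 132 mod 7 = 6 ✓, 132 mod 13 = 2 ✓.

x ≡ 132 (mod 273).


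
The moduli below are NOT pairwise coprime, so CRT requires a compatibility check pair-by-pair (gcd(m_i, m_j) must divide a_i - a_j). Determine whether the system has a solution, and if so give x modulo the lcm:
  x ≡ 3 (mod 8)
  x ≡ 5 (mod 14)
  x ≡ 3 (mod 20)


Moduli 8, 14, 20 are not pairwise coprime, so CRT works modulo lcm(m_i) when all pairwise compatibility conditions hold.
Pairwise compatibility: gcd(m_i, m_j) must divide a_i - a_j for every pair.
Merge one congruence at a time:
  Start: x ≡ 3 (mod 8).
  Combine with x ≡ 5 (mod 14): gcd(8, 14) = 2; 5 - 3 = 2, which IS divisible by 2, so compatible.
    Write x = 3 + 8·t and substitute into x ≡ 5 (mod 14): 8·t ≡ 5 − 3 = 2 (mod 14).
    Divide the congruence (and modulus) by g = 2: 4·t ≡ 1 (mod 7).
    The inverse of 4 mod 7 is 2 (since 4·2 = 8 = 1·7 + 1), so t ≡ 2·1 = 2 ≡ 2 (mod 7).
    Then x = 3 + 8·2 = 19, valid modulo lcm(8, 14) = 56: x ≡ 19 (mod 56).
  Combine with x ≡ 3 (mod 20): gcd(56, 20) = 4; 3 - 19 = -16, which IS divisible by 4, so compatible.
    Write x = 19 + 56·t and substitute into x ≡ 3 (mod 20): 56·t ≡ 3 − 19 = -16 (mod 20).
    Divide the congruence (and modulus) by g = 4: 14·t ≡ -4 (mod 5).
    Reduce coefficients mod 5: 4·t ≡ 1 (mod 5).
    The inverse of 4 mod 5 is 4 (since 4·4 = 16 = 3·5 + 1), so t ≡ 4·1 = 4 ≡ 4 (mod 5).
    Then x = 19 + 56·4 = 243, valid modulo lcm(56, 20) = 280: x ≡ 243 (mod 280).
Verify: 243 mod 8 = 3, 243 mod 14 = 5, 243 mod 20 = 3.

x ≡ 243 (mod 280).


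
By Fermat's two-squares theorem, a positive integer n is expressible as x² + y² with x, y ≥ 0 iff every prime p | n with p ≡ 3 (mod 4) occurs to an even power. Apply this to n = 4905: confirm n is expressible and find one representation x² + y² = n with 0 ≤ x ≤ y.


Step 1: Factor n = 4905 = 3^2 · 5 · 109.
Step 2: Check the mod-4 condition on each prime factor: 3 ≡ 3 (mod 4), exponent 2 (must be even); 5 ≡ 1 (mod 4), exponent 1; 109 ≡ 1 (mod 4), exponent 1.
All primes ≡ 3 (mod 4) appear to even exponent (or don't appear), so by the two-squares theorem n IS expressible as a sum of two squares.
Step 3: Build a representation. Group n = k² · m with k = 3 and m = 5 · 109 = 545 (a product of primes ≡ 1 (mod 4)); a representation of m scales to one of n via (k·x)² + (k·y)² = k²(x² + y²). Each prime p ≡ 1 (mod 4) is itself a sum of two squares; find a² by testing p − a² for a perfect square:
  5: 5 − 1² = 4 = 2² ⇒ 5 = 1² + 2².
  109: 109 − 1² = 108, 109 − 2² = 105, 109 − 3² = 100 = 10² ⇒ 109 = 3² + 10².
  Combine using the Brahmagupta–Fibonacci identity (a² + b²)(c² + d²) = (ac − bd)² + (ad + bc)² = (ac + bd)² + (ad − bc)²:
  5 · 109 = 545: from (1² + 2²)(3² + 10²), take (1·3 − 2·10, 1·10 + 2·3) = (3 − 20, 10 + 6) = (-17, 16); dropping signs (only squares matter) gives (17, 16); check 17² + 16² = 289 + 256 = 545 ✓.
  Scale by k = 3: (3·17, 3·16) = (51, 48).
Step 4: Order so x ≤ y and verify: 48² + 51² = 2304 + 2601 = 4905 = n. ✓

n = 4905 = 48² + 51² (one valid representation with x ≤ y).


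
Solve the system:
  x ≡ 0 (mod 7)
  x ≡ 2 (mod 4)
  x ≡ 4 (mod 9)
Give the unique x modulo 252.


Moduli 7, 4, 9 are pairwise coprime; by CRT there is a unique solution modulo M = 7 · 4 · 9 = 252.
Solve pairwise, accumulating the modulus:
  Start with x ≡ 0 (mod 7).
  Combine with x ≡ 2 (mod 4): since gcd(7, 4) = 1, we get a unique residue mod 28.
    Write x = 0 + 7·t and substitute into x ≡ 2 (mod 4): 7·t ≡ 2 − 0 = 2 (mod 4).
    Reduce coefficients mod 4: 3·t ≡ 2 (mod 4).
    The inverse of 3 mod 4 is 3 (since 3·3 = 9 = 2·4 + 1), so t ≡ 3·2 = 6 ≡ 2 (mod 4).
    Then x = 0 + 7·2 = 14, valid modulo lcm(7, 4) = 28: x ≡ 14 (mod 28).
  Combine with x ≡ 4 (mod 9): since gcd(28, 9) = 1, we get a unique residue mod 252.
    Write x = 14 + 28·t and substitute into x ≡ 4 (mod 9): 28·t ≡ 4 − 14 = -10 (mod 9).
    Reduce coefficients mod 9: 1·t ≡ 8 (mod 9).
    So t ≡ 8 (mod 9).
    Then x = 14 + 28·8 = 238, valid modulo lcm(28, 9) = 252: x ≡ 238 (mod 252).
Verify: 238 mod 7 = 0 ✓, 238 mod 4 = 2 ✓, 238 mod 9 = 4 ✓.

x ≡ 238 (mod 252).


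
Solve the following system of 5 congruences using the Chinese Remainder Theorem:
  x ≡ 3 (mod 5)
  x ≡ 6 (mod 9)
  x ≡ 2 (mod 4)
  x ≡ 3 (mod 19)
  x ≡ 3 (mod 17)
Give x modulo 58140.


Product of moduli M = 5 · 9 · 4 · 19 · 17 = 58140.
Merge one congruence at a time:
  Start: x ≡ 3 (mod 5).
  Combine with x ≡ 6 (mod 9); new modulus lcm = 45.
    Write x = 3 + 5·t and substitute into x ≡ 6 (mod 9): 5·t ≡ 6 − 3 = 3 (mod 9).
    The inverse of 5 mod 9 is 2 (since 5·2 = 10 = 1·9 + 1), so t ≡ 2·3 = 6 ≡ 6 (mod 9).
    Then x = 3 + 5·6 = 33, valid modulo lcm(5, 9) = 45: x ≡ 33 (mod 45).
  Combine with x ≡ 2 (mod 4); new modulus lcm = 180.
    Write x = 33 + 45·t and substitute into x ≡ 2 (mod 4): 45·t ≡ 2 − 33 = -31 (mod 4).
    Reduce coefficients mod 4: 1·t ≡ 1 (mod 4).
    So t ≡ 1 (mod 4).
    Then x = 33 + 45·1 = 78, valid modulo lcm(45, 4) = 180: x ≡ 78 (mod 180).
  Combine with x ≡ 3 (mod 19); new modulus lcm = 3420.
    Write x = 78 + 180·t and substitute into x ≡ 3 (mod 19): 180·t ≡ 3 − 78 = -75 (mod 19).
    Reduce coefficients mod 19: 9·t ≡ 1 (mod 19).
    The inverse of 9 mod 19 is 17 (since 9·17 = 153 = 8·19 + 1), so t ≡ 17·1 = 17 ≡ 17 (mod 19).
    Then x = 78 + 180·17 = 3138, valid modulo lcm(180, 19) = 3420: x ≡ 3138 (mod 3420).
  Combine with x ≡ 3 (mod 17); new modulus lcm = 58140.
    Write x = 3138 + 3420·t and substitute into x ≡ 3 (mod 17): 3420·t ≡ 3 − 3138 = -3135 (mod 17).
    Reduce coefficients mod 17: 3·t ≡ 10 (mod 17).
    The inverse of 3 mod 17 is 6 (since 3·6 = 18 = 1·17 + 1), so t ≡ 6·10 = 60 ≡ 9 (mod 17).
    Then x = 3138 + 3420·9 = 33918, valid modulo lcm(3420, 17) = 58140: x ≡ 33918 (mod 58140).
Verify against each original: 33918 mod 5 = 3, 33918 mod 9 = 6, 33918 mod 4 = 2, 33918 mod 19 = 3, 33918 mod 17 = 3.

x ≡ 33918 (mod 58140).


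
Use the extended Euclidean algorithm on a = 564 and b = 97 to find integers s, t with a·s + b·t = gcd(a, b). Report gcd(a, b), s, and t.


Euclidean algorithm on (564, 97) — divide until remainder is 0:
  564 = 5 · 97 + 79
  97 = 1 · 79 + 18
  79 = 4 · 18 + 7
  18 = 2 · 7 + 4
  7 = 1 · 4 + 3
  4 = 1 · 3 + 1
  3 = 3 · 1 + 0
gcd(564, 97) = 1.
Track Bezout coefficients alongside the remainders: start with r₀ = 564 = a·1 + b·0 (s = 1, t = 0) and r₁ = 97 = a·0 + b·1 (s = 0, t = 1); each new remainder r_{k+1} = r_{k-1} − q_k·r_k inherits s_{k+1} = s_{k-1} − q_k·s_k, t_{k+1} = t_{k-1} − q_k·t_k, so r_k = a·s_k + b·t_k at every step:
  q = 5: r = 79, s = 1 − 5·0 = 1, t = 0 − 5·1 = -5  (check: 564·1 + 97·(-5) = 79)
  q = 1: r = 18, s = 0 − 1·1 = -1, t = 1 − 1·(-5) = 6  (check: 564·(-1) + 97·6 = 18)
  q = 4: r = 7, s = 1 − 4·(-1) = 5, t = -5 − 4·6 = -29  (check: 564·5 + 97·(-29) = 7)
  q = 2: r = 4, s = -1 − 2·5 = -11, t = 6 − 2·(-29) = 64  (check: 564·(-11) + 97·64 = 4)
  q = 1: r = 3, s = 5 − 1·(-11) = 16, t = -29 − 1·64 = -93  (check: 564·16 + 97·(-93) = 3)
  q = 1: r = 1, s = -11 − 1·16 = -27, t = 64 − 1·(-93) = 157  (check: 564·(-27) + 97·157 = 1)
The row with r = 1 (the gcd) gives the Bezout coefficients s = -27, t = 157.
Result: 564 · (-27) + 97 · (157) = 1.

gcd(564, 97) = 1; s = -27, t = 157 (check: 564·(-27) + 97·157 = 1).


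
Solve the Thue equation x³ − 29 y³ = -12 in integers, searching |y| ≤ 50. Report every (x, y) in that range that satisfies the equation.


The equation is x³ - 29y³ = -12. For fixed y, x³ = 29·y³ − 12, so a solution requires the RHS to be a perfect cube.
Strategy: iterate y from -50 to 50, compute RHS = 29·y³ − 12, and check whether it is a (positive or negative) perfect cube.
Check small values of y:
  y = 0: RHS = -12 is not a perfect cube.
  y = 1: RHS = 17 is not a perfect cube.
  y = -1: RHS = -41 is not a perfect cube.
  y = 2: RHS = 220 is not a perfect cube.
  y = -2: RHS = -244 is not a perfect cube.
  y = 3: RHS = 771 is not a perfect cube.
  y = -3: RHS = -795 is not a perfect cube.
Continuing the search up to |y| = 50 finds no solutions either.
No (x, y) in the scanned range satisfies the equation.

No integer solutions with |y| ≤ 50.


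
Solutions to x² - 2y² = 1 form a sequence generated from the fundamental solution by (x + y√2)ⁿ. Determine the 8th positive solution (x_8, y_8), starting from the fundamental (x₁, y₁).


Step 1: Find the fundamental solution (x₁, y₁) of x² - 2y² = 1.
  Expand √2 as a continued fraction. a₀ = ⌊√2⌋ = 1; iterate m_{k+1} = d_k·a_k − m_k, d_{k+1} = (2 − m_{k+1}²)/d_k, a_{k+1} = ⌊(a₀ + m_{k+1})/d_{k+1}⌋ (starting m₀ = 0, d₀ = 1), with convergents p_k = a_k·p_{k-1} + p_{k-2}, q_k = a_k·q_{k-1} + q_{k-2} (p₋₁ = 1, q₋₁ = 0):
  k = 0: a₀ = 1; p₀/q₀ = 1/1; p₀² − 2·q₀² = 1 − 2 = -1.
  k = 1: m = 1, d = 1, a = ⌊(1 + 1)/1⌋ = 2; p/q = (2·1 + 1)/(2·1 + 0) = 3/2; p² − 2·q² = 9 − 8 = 1.
  The first convergent with p² − 2·q² = 1 gives the fundamental solution (x₁, y₁) = (3, 2).
Step 2: Apply the recurrence (x_{n+1}, y_{n+1}) = (x₁x_n + 2y₁y_n, x₁y_n + y₁x_n) repeatedly.
  From (x_1, y_1) = (3, 2): x_2 = 3·3 + 2·2·2 = 17; y_2 = 3·2 + 2·3 = 12.
  From (x_2, y_2) = (17, 12): x_3 = 3·17 + 2·2·12 = 99; y_3 = 3·12 + 2·17 = 70.
  From (x_3, y_3) = (99, 70): x_4 = 3·99 + 2·2·70 = 577; y_4 = 3·70 + 2·99 = 408.
  From (x_4, y_4) = (577, 408): x_5 = 3·577 + 2·2·408 = 3363; y_5 = 3·408 + 2·577 = 2378.
  From (x_5, y_5) = (3363, 2378): x_6 = 3·3363 + 2·2·2378 = 19601; y_6 = 3·2378 + 2·3363 = 13860.
  From (x_6, y_6) = (19601, 13860): x_7 = 3·19601 + 2·2·13860 = 114243; y_7 = 3·13860 + 2·19601 = 80782.
  From (x_7, y_7) = (114243, 80782): x_8 = 3·114243 + 2·2·80782 = 665857; y_8 = 3·80782 + 2·114243 = 470832.
Step 3: Verify x_8² - 2·y_8² = 443365544449 - 443365544448 = 1 (should be 1). ✓

(x_1, y_1) = (3, 2); (x_8, y_8) = (665857, 470832).


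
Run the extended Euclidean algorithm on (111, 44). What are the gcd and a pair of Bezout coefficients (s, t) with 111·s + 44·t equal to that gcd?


Euclidean algorithm on (111, 44) — divide until remainder is 0:
  111 = 2 · 44 + 23
  44 = 1 · 23 + 21
  23 = 1 · 21 + 2
  21 = 10 · 2 + 1
  2 = 2 · 1 + 0
gcd(111, 44) = 1.
Track Bezout coefficients alongside the remainders: start with r₀ = 111 = a·1 + b·0 (s = 1, t = 0) and r₁ = 44 = a·0 + b·1 (s = 0, t = 1); each new remainder r_{k+1} = r_{k-1} − q_k·r_k inherits s_{k+1} = s_{k-1} − q_k·s_k, t_{k+1} = t_{k-1} − q_k·t_k, so r_k = a·s_k + b·t_k at every step:
  q = 2: r = 23, s = 1 − 2·0 = 1, t = 0 − 2·1 = -2  (check: 111·1 + 44·(-2) = 23)
  q = 1: r = 21, s = 0 − 1·1 = -1, t = 1 − 1·(-2) = 3  (check: 111·(-1) + 44·3 = 21)
  q = 1: r = 2, s = 1 − 1·(-1) = 2, t = -2 − 1·3 = -5  (check: 111·2 + 44·(-5) = 2)
  q = 10: r = 1, s = -1 − 10·2 = -21, t = 3 − 10·(-5) = 53  (check: 111·(-21) + 44·53 = 1)
The row with r = 1 (the gcd) gives the Bezout coefficients s = -21, t = 53.
Result: 111 · (-21) + 44 · (53) = 1.

gcd(111, 44) = 1; s = -21, t = 53 (check: 111·(-21) + 44·53 = 1).


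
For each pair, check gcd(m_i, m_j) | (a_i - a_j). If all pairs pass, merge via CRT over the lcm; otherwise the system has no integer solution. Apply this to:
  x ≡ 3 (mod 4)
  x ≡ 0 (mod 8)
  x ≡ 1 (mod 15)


Moduli 4, 8, 15 are not pairwise coprime, so CRT works modulo lcm(m_i) when all pairwise compatibility conditions hold.
Pairwise compatibility: gcd(m_i, m_j) must divide a_i - a_j for every pair.
Merge one congruence at a time:
  Start: x ≡ 3 (mod 4).
  Combine with x ≡ 0 (mod 8): gcd(4, 8) = 4, and 0 - 3 = -3 is NOT divisible by 4.
    ⇒ system is inconsistent (no integer solution).

No solution (the system is inconsistent).


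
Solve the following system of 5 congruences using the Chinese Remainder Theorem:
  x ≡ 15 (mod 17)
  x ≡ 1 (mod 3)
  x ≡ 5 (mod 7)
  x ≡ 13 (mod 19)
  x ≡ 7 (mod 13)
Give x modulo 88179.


Product of moduli M = 17 · 3 · 7 · 19 · 13 = 88179.
Merge one congruence at a time:
  Start: x ≡ 15 (mod 17).
  Combine with x ≡ 1 (mod 3); new modulus lcm = 51.
    Write x = 15 + 17·t and substitute into x ≡ 1 (mod 3): 17·t ≡ 1 − 15 = -14 (mod 3).
    Reduce coefficients mod 3: 2·t ≡ 1 (mod 3).
    The inverse of 2 mod 3 is 2 (since 2·2 = 4 = 1·3 + 1), so t ≡ 2·1 = 2 ≡ 2 (mod 3).
    Then x = 15 + 17·2 = 49, valid modulo lcm(17, 3) = 51: x ≡ 49 (mod 51).
  Combine with x ≡ 5 (mod 7); new modulus lcm = 357.
    Write x = 49 + 51·t and substitute into x ≡ 5 (mod 7): 51·t ≡ 5 − 49 = -44 (mod 7).
    Reduce coefficients mod 7: 2·t ≡ 5 (mod 7).
    The inverse of 2 mod 7 is 4 (since 2·4 = 8 = 1·7 + 1), so t ≡ 4·5 = 20 ≡ 6 (mod 7).
    Then x = 49 + 51·6 = 355, valid modulo lcm(51, 7) = 357: x ≡ 355 (mod 357).
  Combine with x ≡ 13 (mod 19); new modulus lcm = 6783.
    Write x = 355 + 357·t and substitute into x ≡ 13 (mod 19): 357·t ≡ 13 − 355 = -342 (mod 19).
    Reduce coefficients mod 19: 15·t ≡ 0 (mod 19).
    The inverse of 15 mod 19 is 14 (since 15·14 = 210 = 11·19 + 1), so t ≡ 14·0 = 0 ≡ 0 (mod 19).
    Then x = 355 + 357·0 = 355, valid modulo lcm(357, 19) = 6783: x ≡ 355 (mod 6783).
  Combine with x ≡ 7 (mod 13); new modulus lcm = 88179.
    Write x = 355 + 6783·t and substitute into x ≡ 7 (mod 13): 6783·t ≡ 7 − 355 = -348 (mod 13).
    Reduce coefficients mod 13: 10·t ≡ 3 (mod 13).
    The inverse of 10 mod 13 is 4 (since 10·4 = 40 = 3·13 + 1), so t ≡ 4·3 = 12 ≡ 12 (mod 13).
    Then x = 355 + 6783·12 = 81751, valid modulo lcm(6783, 13) = 88179: x ≡ 81751 (mod 88179).
Verify against each original: 81751 mod 17 = 15, 81751 mod 3 = 1, 81751 mod 7 = 5, 81751 mod 19 = 13, 81751 mod 13 = 7.

x ≡ 81751 (mod 88179).


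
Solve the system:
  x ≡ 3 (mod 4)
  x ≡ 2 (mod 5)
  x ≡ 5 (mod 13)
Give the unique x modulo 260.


Moduli 4, 5, 13 are pairwise coprime; by CRT there is a unique solution modulo M = 4 · 5 · 13 = 260.
Solve pairwise, accumulating the modulus:
  Start with x ≡ 3 (mod 4).
  Combine with x ≡ 2 (mod 5): since gcd(4, 5) = 1, we get a unique residue mod 20.
    Write x = 3 + 4·t and substitute into x ≡ 2 (mod 5): 4·t ≡ 2 − 3 = -1 (mod 5).
    Reduce coefficients mod 5: 4·t ≡ 4 (mod 5).
    The inverse of 4 mod 5 is 4 (since 4·4 = 16 = 3·5 + 1), so t ≡ 4·4 = 16 ≡ 1 (mod 5).
    Then x = 3 + 4·1 = 7, valid modulo lcm(4, 5) = 20: x ≡ 7 (mod 20).
  Combine with x ≡ 5 (mod 13): since gcd(20, 13) = 1, we get a unique residue mod 260.
    Write x = 7 + 20·t and substitute into x ≡ 5 (mod 13): 20·t ≡ 5 − 7 = -2 (mod 13).
    Reduce coefficients mod 13: 7·t ≡ 11 (mod 13).
    The inverse of 7 mod 13 is 2 (since 7·2 = 14 = 1·13 + 1), so t ≡ 2·11 = 22 ≡ 9 (mod 13).
    Then x = 7 + 20·9 = 187, valid modulo lcm(20, 13) = 260: x ≡ 187 (mod 260).
Verify: 187 mod 4 = 3 ✓, 187 mod 5 = 2 ✓, 187 mod 13 = 5 ✓.

x ≡ 187 (mod 260).


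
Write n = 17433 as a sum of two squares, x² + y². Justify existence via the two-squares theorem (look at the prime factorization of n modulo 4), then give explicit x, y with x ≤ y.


Step 1: Factor n = 17433 = 3^2 · 13 · 149.
Step 2: Check the mod-4 condition on each prime factor: 3 ≡ 3 (mod 4), exponent 2 (must be even); 13 ≡ 1 (mod 4), exponent 1; 149 ≡ 1 (mod 4), exponent 1.
All primes ≡ 3 (mod 4) appear to even exponent (or don't appear), so by the two-squares theorem n IS expressible as a sum of two squares.
Step 3: Build a representation. Group n = k² · m with k = 3 and m = 13 · 149 = 1937 (a product of primes ≡ 1 (mod 4)); a representation of m scales to one of n via (k·x)² + (k·y)² = k²(x² + y²). Each prime p ≡ 1 (mod 4) is itself a sum of two squares; find a² by testing p − a² for a perfect square:
  13: 13 − 1² = 12, 13 − 2² = 9 = 3² ⇒ 13 = 2² + 3².
  149: 149 − 1² = 148, 149 − 2² = 145, 149 − 3² = 140, 149 − 4² = 133, 149 − 5² = 124, 149 − 6² = 113, 149 − 7² = 100 = 10² ⇒ 149 = 7² + 10².
  Combine using the Brahmagupta–Fibonacci identity (a² + b²)(c² + d²) = (ac − bd)² + (ad + bc)² = (ac + bd)² + (ad − bc)²:
  13 · 149 = 1937: from (2² + 3²)(7² + 10²), take (2·7 − 3·10, 2·10 + 3·7) = (14 − 30, 20 + 21) = (-16, 41); dropping signs (only squares matter) gives (16, 41); check 16² + 41² = 256 + 1681 = 1937 ✓.
  Scale by k = 3: (3·16, 3·41) = (48, 123).
Step 4: Order so x ≤ y and verify: 48² + 123² = 2304 + 15129 = 17433 = n. ✓

n = 17433 = 48² + 123² (one valid representation with x ≤ y).


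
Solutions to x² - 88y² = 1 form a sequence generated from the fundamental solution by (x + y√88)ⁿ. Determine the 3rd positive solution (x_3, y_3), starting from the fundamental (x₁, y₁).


Step 1: Find the fundamental solution (x₁, y₁) of x² - 88y² = 1.
  Expand √88 as a continued fraction. a₀ = ⌊√88⌋ = 9; iterate m_{k+1} = d_k·a_k − m_k, d_{k+1} = (88 − m_{k+1}²)/d_k, a_{k+1} = ⌊(a₀ + m_{k+1})/d_{k+1}⌋ (starting m₀ = 0, d₀ = 1), with convergents p_k = a_k·p_{k-1} + p_{k-2}, q_k = a_k·q_{k-1} + q_{k-2} (p₋₁ = 1, q₋₁ = 0):
  k = 0: a₀ = 9; p₀/q₀ = 9/1; p₀² − 88·q₀² = 81 − 88 = -7.
  k = 1: m = 9, d = 7, a = ⌊(9 + 9)/7⌋ = 2; p/q = (2·9 + 1)/(2·1 + 0) = 19/2; p² − 88·q² = 361 − 352 = 9.
  k = 2: m = 5, d = 9, a = ⌊(9 + 5)/9⌋ = 1; p/q = (1·19 + 9)/(1·2 + 1) = 28/3; p² − 88·q² = 784 − 792 = -8.
  k = 3: m = 4, d = 8, a = ⌊(9 + 4)/8⌋ = 1; p/q = (1·28 + 19)/(1·3 + 2) = 47/5; p² − 88·q² = 2209 − 2200 = 9.
  k = 4: m = 4, d = 9, a = ⌊(9 + 4)/9⌋ = 1; p/q = (1·47 + 28)/(1·5 + 3) = 75/8; p² − 88·q² = 5625 − 5632 = -7.
  k = 5: m = 5, d = 7, a = ⌊(9 + 5)/7⌋ = 2; p/q = (2·75 + 47)/(2·8 + 5) = 197/21; p² − 88·q² = 38809 − 38808 = 1.
  The first convergent with p² − 88·q² = 1 gives the fundamental solution (x₁, y₁) = (197, 21).
Step 2: Apply the recurrence (x_{n+1}, y_{n+1}) = (x₁x_n + 88y₁y_n, x₁y_n + y₁x_n) repeatedly.
  From (x_1, y_1) = (197, 21): x_2 = 197·197 + 88·21·21 = 77617; y_2 = 197·21 + 21·197 = 8274.
  From (x_2, y_2) = (77617, 8274): x_3 = 197·77617 + 88·21·8274 = 30580901; y_3 = 197·8274 + 21·77617 = 3259935.
Step 3: Verify x_3² - 88·y_3² = 935191505971801 - 935191505971800 = 1 (should be 1). ✓

(x_1, y_1) = (197, 21); (x_3, y_3) = (30580901, 3259935).


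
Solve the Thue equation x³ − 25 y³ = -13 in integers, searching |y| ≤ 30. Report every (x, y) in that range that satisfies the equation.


The equation is x³ - 25y³ = -13. For fixed y, x³ = 25·y³ − 13, so a solution requires the RHS to be a perfect cube.
Strategy: iterate y from -30 to 30, compute RHS = 25·y³ − 13, and check whether it is a (positive or negative) perfect cube.
Check small values of y:
  y = 0: RHS = -13 is not a perfect cube.
  y = 1: RHS = 12 is not a perfect cube.
  y = -1: RHS = -38 is not a perfect cube.
  y = 2: RHS = 187 is not a perfect cube.
  y = -2: RHS = -213 is not a perfect cube.
  y = 3: RHS = 662 is not a perfect cube.
  y = -3: RHS = -688 is not a perfect cube.
Continuing the search up to |y| = 30 finds no solutions either.
No (x, y) in the scanned range satisfies the equation.

No integer solutions with |y| ≤ 30.


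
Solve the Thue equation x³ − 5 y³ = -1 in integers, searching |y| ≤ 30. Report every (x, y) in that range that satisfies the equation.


The equation is x³ - 5y³ = -1. For fixed y, x³ = 5·y³ − 1, so a solution requires the RHS to be a perfect cube.
Strategy: iterate y from -30 to 30, compute RHS = 5·y³ − 1, and check whether it is a (positive or negative) perfect cube.
Check small values of y:
  y = 0: RHS = -1 = (-1)³ ⇒ x = -1 works.
  y = 1: RHS = 4 is not a perfect cube.
  y = -1: RHS = -6 is not a perfect cube.
  y = 2: RHS = 39 is not a perfect cube.
  y = -2: RHS = -41 is not a perfect cube.
  y = 3: RHS = 134 is not a perfect cube.
  y = -3: RHS = -136 is not a perfect cube.
Continuing the search up to |y| = 30 finds no further solutions beyond those listed.
Collected solutions: (-1, 0).

Solutions (with |y| ≤ 30): (-1, 0).


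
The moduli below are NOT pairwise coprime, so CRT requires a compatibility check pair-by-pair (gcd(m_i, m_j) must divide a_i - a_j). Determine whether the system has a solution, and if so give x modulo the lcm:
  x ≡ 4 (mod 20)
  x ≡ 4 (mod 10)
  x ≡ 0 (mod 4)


Moduli 20, 10, 4 are not pairwise coprime, so CRT works modulo lcm(m_i) when all pairwise compatibility conditions hold.
Pairwise compatibility: gcd(m_i, m_j) must divide a_i - a_j for every pair.
Merge one congruence at a time:
  Start: x ≡ 4 (mod 20).
  Combine with x ≡ 4 (mod 10): gcd(20, 10) = 10; 4 - 4 = 0, which IS divisible by 10, so compatible.
    Write x = 4 + 20·t and substitute into x ≡ 4 (mod 10): 20·t ≡ 4 − 4 = 0 (mod 10).
    Divide the congruence (and modulus) by g = 10: 2·t ≡ 0 (mod 1).
    Modulo 1 every t works; take t = 0.
    Then x = 4 + 20·0 = 4, valid modulo lcm(20, 10) = 20: x ≡ 4 (mod 20).
  Combine with x ≡ 0 (mod 4): gcd(20, 4) = 4; 0 - 4 = -4, which IS divisible by 4, so compatible.
    Write x = 4 + 20·t and substitute into x ≡ 0 (mod 4): 20·t ≡ 0 − 4 = -4 (mod 4).
    Divide the congruence (and modulus) by g = 4: 5·t ≡ -1 (mod 1).
    Modulo 1 every t works; take t = 0.
    Then x = 4 + 20·0 = 4, valid modulo lcm(20, 4) = 20: x ≡ 4 (mod 20).
Verify: 4 mod 20 = 4, 4 mod 10 = 4, 4 mod 4 = 0.

x ≡ 4 (mod 20).


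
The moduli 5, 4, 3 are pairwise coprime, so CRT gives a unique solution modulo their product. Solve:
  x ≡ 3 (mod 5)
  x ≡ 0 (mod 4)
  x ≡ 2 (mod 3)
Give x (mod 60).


Moduli 5, 4, 3 are pairwise coprime; by CRT there is a unique solution modulo M = 5 · 4 · 3 = 60.
Solve pairwise, accumulating the modulus:
  Start with x ≡ 3 (mod 5).
  Combine with x ≡ 0 (mod 4): since gcd(5, 4) = 1, we get a unique residue mod 20.
    Write x = 3 + 5·t and substitute into x ≡ 0 (mod 4): 5·t ≡ 0 − 3 = -3 (mod 4).
    Reduce coefficients mod 4: 1·t ≡ 1 (mod 4).
    So t ≡ 1 (mod 4).
    Then x = 3 + 5·1 = 8, valid modulo lcm(5, 4) = 20: x ≡ 8 (mod 20).
  Combine with x ≡ 2 (mod 3): since gcd(20, 3) = 1, we get a unique residue mod 60.
    Write x = 8 + 20·t and substitute into x ≡ 2 (mod 3): 20·t ≡ 2 − 8 = -6 (mod 3).
    Reduce coefficients mod 3: 2·t ≡ 0 (mod 3).
    The inverse of 2 mod 3 is 2 (since 2·2 = 4 = 1·3 + 1), so t ≡ 2·0 = 0 ≡ 0 (mod 3).
    Then x = 8 + 20·0 = 8, valid modulo lcm(20, 3) = 60: x ≡ 8 (mod 60).
Verify: 8 mod 5 = 3 ✓, 8 mod 4 = 0 ✓, 8 mod 3 = 2 ✓.

x ≡ 8 (mod 60).
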